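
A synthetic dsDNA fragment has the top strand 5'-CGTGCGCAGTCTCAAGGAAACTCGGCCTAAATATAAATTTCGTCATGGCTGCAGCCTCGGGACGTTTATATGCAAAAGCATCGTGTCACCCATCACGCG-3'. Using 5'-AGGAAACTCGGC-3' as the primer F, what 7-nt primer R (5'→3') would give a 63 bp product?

The forward primer binds at positions 15–26, so a 63 bp product ends at position 15 + 63 − 1 = 77.
The reverse primer anneals to the top strand over positions 71–77, i.e. to TGCAAAA.
Its sequence written 5'→3' is the reverse complement: TTTTGCA.

5'-TTTTGCA-3'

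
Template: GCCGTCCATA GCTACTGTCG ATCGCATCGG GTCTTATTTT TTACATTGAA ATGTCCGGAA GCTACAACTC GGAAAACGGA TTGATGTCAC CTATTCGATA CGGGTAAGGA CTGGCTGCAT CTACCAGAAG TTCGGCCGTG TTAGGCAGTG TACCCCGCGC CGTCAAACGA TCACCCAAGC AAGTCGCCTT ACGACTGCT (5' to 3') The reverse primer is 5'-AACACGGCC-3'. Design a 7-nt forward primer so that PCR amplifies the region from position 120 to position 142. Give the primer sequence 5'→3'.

The reverse primer's reverse complement GGCCGTGTT matches the template at positions 134–142; the product starts at position 120.
The forward primer is identical to the top strand over positions 120–126: TCTACCA.

5'-TCTACCA-3'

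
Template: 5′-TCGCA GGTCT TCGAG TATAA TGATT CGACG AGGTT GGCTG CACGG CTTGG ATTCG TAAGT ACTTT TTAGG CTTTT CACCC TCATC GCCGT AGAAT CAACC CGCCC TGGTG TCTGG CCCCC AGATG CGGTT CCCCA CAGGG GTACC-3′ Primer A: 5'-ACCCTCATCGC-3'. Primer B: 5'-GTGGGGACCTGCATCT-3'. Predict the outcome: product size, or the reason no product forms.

No product — primer B has no binding site in the template.

Primer B (GTGGGGACCTGCATCT) does not match the top strand, and its reverse complement AGATGCAGGTCCCCAC does not match either.
With no annealing site for primer B, no amplification occurs.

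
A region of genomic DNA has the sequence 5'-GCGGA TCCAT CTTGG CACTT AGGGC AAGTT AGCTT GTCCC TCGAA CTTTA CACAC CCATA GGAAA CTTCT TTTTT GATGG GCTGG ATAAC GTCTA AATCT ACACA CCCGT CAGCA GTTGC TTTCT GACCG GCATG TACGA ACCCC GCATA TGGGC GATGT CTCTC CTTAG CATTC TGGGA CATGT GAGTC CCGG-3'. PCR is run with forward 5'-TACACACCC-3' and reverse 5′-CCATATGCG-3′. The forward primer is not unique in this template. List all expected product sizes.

The forward primer TACACACCC matches the top strand at positions 49–57, 100–108.
The reverse primer's reverse complement is CGCATATGG, matching at positions 145–153.
Each forward site pairs with the reverse site to give a product ending at position 153: sizes 105, 54 bp.

105 bp, 54 bp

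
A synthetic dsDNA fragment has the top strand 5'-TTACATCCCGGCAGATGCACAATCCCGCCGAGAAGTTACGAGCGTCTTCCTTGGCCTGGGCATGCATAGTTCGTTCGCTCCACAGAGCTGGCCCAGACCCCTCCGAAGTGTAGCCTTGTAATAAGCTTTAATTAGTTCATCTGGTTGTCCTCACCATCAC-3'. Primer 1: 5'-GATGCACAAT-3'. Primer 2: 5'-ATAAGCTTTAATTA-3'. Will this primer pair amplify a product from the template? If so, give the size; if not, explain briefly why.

Primer 1 (GATGCACAAT) matches the top strand at positions 14–23 (3' end points downstream).
Primer 2 (ATAAGCTTTAATTA) also matches the top strand directly, at positions 121–134 — its reverse complement TAATTAAAGCTTAT is not present.
Both primers anneal to the bottom strand with 3' ends pointing the same way, so neither can prime synthesis back toward the other.

No product — both primers anneal to the same strand and extend in the same direction.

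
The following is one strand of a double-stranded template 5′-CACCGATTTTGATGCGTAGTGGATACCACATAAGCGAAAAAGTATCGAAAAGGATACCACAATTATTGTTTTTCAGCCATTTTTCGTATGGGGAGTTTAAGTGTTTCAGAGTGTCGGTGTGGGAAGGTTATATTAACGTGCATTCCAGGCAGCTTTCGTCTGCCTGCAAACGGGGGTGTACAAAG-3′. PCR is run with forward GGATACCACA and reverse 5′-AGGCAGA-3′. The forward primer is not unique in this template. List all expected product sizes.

145 bp, 114 bp

The forward primer GGATACCACA matches the top strand at positions 21–30, 52–61.
The reverse primer's reverse complement is TCTGCCT, matching at positions 159–165.
Each forward site pairs with the reverse site to give a product ending at position 165: sizes 145, 114 bp.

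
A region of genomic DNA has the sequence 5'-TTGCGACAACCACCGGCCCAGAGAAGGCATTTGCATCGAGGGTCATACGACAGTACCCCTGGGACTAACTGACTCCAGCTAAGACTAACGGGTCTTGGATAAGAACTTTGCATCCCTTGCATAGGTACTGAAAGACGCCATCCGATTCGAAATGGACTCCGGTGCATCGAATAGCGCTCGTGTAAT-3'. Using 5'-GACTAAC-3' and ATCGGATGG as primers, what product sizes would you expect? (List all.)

The forward primer GACTAAC matches the top strand at positions 63–69, 83–89.
The reverse primer's reverse complement is CCATCCGAT, matching at positions 138–146.
Each forward site pairs with the reverse site to give a product ending at position 146: sizes 84, 64 bp.

84 bp, 64 bp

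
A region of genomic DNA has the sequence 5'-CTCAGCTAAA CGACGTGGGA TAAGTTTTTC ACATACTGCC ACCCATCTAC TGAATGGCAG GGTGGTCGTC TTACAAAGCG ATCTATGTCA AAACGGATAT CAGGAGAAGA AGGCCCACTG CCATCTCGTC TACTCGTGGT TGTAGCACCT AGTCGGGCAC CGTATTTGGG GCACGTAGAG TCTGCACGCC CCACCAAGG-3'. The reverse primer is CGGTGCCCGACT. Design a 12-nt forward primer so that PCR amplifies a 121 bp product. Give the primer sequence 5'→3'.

5'-CCCATCTACTGA-3'

The reverse primer's reverse complement AGTCGGGCACCG matches the template at positions 151–162, so the product ends at position 162.
A 121 bp product then starts at position 162 − 121 + 1 = 42.
The forward primer is identical to the top strand there: CCCATCTACTGA.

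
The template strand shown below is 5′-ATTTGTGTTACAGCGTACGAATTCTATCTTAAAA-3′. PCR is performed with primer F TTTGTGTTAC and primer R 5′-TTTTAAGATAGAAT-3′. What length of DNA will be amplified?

33 bp

Scanning the template, TTTGTGTTAC occurs at positions 2–11; this primer anneals to the bottom strand there with its 3' end pointing downstream.
The reverse primer's reverse complement is ATTCTATCTTAAAA, which matches the template at positions 21–34.
The product runs from position 2 to position 34, so its length is 34 − 2 + 1 = 33 bp.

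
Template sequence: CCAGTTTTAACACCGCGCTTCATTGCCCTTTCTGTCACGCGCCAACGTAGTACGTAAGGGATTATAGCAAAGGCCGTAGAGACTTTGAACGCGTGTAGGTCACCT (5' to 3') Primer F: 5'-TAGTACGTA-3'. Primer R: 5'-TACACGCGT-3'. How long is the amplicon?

Forward primer TAGTACGTA is found on the top strand at positions 48–56.
Taking the reverse complement of TACACGCGT gives ACGCGTGTA, found at positions 89–97 on the template; the primer anneals here to the top strand with its 3' end pointing upstream.
The product runs from position 48 to position 97, so its length is 97 − 48 + 1 = 50 bp.

50 bp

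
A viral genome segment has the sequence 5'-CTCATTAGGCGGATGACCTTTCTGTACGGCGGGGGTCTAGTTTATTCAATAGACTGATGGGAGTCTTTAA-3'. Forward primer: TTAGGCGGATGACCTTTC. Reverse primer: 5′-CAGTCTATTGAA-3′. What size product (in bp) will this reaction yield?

52 bp

The forward primer matches the template at positions 5–22.
Reverse complement of the reverse primer: TTCAATAGACTG. This occurs on the top strand at positions 45–56.
Product length = (reverse-primer end) − (forward-primer start) + 1 = 56 − 5 + 1 = 52 bp.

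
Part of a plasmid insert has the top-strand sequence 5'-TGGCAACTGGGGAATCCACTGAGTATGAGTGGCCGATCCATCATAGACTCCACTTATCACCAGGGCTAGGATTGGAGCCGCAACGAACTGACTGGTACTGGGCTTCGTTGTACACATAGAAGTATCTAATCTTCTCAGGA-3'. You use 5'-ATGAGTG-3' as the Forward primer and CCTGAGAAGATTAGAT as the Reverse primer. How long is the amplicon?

The forward primer matches the template at positions 25–31.
Reverse complement of the reverse primer: ATCTAATCTTCTCAGG. This occurs on the top strand at positions 124–139.
The product runs from position 25 to position 139, so its length is 139 − 25 + 1 = 115 bp.

115 bp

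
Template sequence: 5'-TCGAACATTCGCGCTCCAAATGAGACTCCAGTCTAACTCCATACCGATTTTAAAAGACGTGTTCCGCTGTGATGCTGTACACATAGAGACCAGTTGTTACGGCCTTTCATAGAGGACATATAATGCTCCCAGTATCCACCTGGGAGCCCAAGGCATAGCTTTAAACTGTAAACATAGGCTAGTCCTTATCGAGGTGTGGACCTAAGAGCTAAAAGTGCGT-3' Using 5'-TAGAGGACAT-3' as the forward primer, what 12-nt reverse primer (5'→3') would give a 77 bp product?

The forward primer binds at positions 110–119, so a 77 bp product ends at position 110 + 77 − 1 = 186.
The reverse primer anneals to the top strand over positions 175–186, i.e. to TAGGCTAGTCCT.
Its sequence written 5'→3' is the reverse complement: AGGACTAGCCTA.

5'-AGGACTAGCCTA-3'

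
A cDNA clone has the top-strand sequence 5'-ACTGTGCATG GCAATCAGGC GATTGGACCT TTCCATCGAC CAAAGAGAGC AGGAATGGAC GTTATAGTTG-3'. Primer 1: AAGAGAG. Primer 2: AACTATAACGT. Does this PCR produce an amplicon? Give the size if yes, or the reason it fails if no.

Primer 1 (AAGAGAG) matches the top strand at positions 43–49; it acts as a forward primer.
Primer 2's reverse complement is ACGTTATAGTT, matching the top strand at positions 59–69; it acts as a reverse primer.
The 3' ends face each other across positions 43–69, giving a 27 bp product.

Yes — a 27 bp product.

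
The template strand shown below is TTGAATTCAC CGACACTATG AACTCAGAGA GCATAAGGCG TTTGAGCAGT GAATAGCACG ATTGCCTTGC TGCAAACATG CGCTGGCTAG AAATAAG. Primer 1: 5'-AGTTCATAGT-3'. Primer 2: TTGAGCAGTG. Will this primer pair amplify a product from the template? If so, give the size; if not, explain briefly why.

No product — the primers' 3' ends point away from each other.

Primer 1 (AGTTCATAGT) has reverse complement ACTATGAACT, which matches the top strand at positions 15–24; primer 1 anneals to the top strand there with its 3' end pointing upstream toward position 15.
Primer 2 (TTGAGCAGTG) matches the top strand directly at positions 42–51; it anneals to the bottom strand with its 3' end pointing downstream toward position 51.
The 3' ends diverge (primer 1 extends toward position 1, primer 2 toward position 97), so the primers never converge on a shared product.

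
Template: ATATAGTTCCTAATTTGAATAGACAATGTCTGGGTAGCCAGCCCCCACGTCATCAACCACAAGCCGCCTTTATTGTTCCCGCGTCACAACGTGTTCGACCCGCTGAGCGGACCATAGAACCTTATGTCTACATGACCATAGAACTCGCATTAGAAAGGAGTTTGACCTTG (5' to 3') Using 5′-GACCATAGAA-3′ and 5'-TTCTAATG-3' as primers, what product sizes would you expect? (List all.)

46 bp, 22 bp

The forward primer GACCATAGAA matches the top strand at positions 110–119, 134–143.
The reverse primer's reverse complement is CATTAGAA, matching at positions 148–155.
Each forward site pairs with the reverse site to give a product ending at position 155: sizes 46, 22 bp.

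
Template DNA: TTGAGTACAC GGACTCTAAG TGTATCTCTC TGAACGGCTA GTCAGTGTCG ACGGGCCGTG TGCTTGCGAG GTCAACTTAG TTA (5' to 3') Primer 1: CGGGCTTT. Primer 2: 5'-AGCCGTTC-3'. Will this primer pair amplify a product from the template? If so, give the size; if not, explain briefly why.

Primer 1 (CGGGCTTT) does not match the top strand, and its reverse complement AAAGCCCG does not match either.
With no annealing site for primer 1, no amplification occurs.

No product — primer 1 has no binding site in the template.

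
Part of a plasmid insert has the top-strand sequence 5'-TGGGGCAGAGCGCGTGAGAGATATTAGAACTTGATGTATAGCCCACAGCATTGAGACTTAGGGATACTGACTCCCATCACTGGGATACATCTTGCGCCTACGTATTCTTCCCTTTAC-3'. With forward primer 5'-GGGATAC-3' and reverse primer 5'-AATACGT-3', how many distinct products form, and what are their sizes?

Two products: 46 bp, 25 bp

The forward primer GGGATAC matches the top strand at positions 61–67, 82–88.
The reverse primer's reverse complement is ACGTATT, matching at positions 100–106.
Each forward site pairs with the reverse site to give a product ending at position 106: sizes 46, 25 bp.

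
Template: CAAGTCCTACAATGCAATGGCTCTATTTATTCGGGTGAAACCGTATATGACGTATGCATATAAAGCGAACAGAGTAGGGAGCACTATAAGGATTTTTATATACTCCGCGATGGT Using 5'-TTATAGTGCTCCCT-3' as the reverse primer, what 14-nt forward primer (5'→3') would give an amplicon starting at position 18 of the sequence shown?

The reverse primer's reverse complement AGGGAGCACTATAA matches the template at positions 76–89; the product starts at position 18.
The forward primer is identical to the top strand over positions 18–31: TGGCTCTATTTATT.

5'-TGGCTCTATTTATT-3'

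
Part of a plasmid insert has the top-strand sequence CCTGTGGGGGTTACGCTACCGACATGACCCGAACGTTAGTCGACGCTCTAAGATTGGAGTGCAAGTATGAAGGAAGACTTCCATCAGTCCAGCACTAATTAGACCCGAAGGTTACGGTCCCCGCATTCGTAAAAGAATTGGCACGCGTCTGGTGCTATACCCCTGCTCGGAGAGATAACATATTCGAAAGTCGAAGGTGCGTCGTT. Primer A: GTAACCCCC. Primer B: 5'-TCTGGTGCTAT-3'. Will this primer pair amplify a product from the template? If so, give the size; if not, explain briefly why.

No product — the primers' 3' ends point away from each other.

Primer A (GTAACCCCC) has reverse complement GGGGGTTAC, which matches the top strand at positions 6–14; primer A anneals to the top strand there with its 3' end pointing upstream toward position 6.
Primer B (TCTGGTGCTAT) matches the top strand directly at positions 148–158; it anneals to the bottom strand with its 3' end pointing downstream toward position 158.
The 3' ends diverge (primer A extends toward position 1, primer B toward position 206), so the primers never converge on a shared product.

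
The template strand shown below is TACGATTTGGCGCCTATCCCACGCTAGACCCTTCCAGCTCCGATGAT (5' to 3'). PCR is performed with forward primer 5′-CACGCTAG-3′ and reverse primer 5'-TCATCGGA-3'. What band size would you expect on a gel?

27 bp

The forward primer matches the template at positions 20–27.
Taking the reverse complement of TCATCGGA gives TCCGATGA, found at positions 39–46 on the template; the primer anneals here to the top strand with its 3' end pointing upstream.
Amplicon spans positions 20–46: 27 bp.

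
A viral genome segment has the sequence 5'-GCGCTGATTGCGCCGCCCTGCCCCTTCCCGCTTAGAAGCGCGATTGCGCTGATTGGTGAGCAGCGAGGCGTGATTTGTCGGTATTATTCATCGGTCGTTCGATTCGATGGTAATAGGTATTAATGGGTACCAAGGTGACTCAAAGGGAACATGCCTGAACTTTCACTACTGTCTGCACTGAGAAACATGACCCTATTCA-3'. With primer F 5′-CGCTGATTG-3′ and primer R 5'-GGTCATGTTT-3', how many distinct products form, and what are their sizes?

The forward primer CGCTGATTG matches the top strand at positions 2–10, 47–55.
The reverse primer's reverse complement is AAACATGACC, matching at positions 183–192.
Each forward site pairs with the reverse site to give a product ending at position 192: sizes 191, 146 bp.

Two products: 191 bp, 146 bp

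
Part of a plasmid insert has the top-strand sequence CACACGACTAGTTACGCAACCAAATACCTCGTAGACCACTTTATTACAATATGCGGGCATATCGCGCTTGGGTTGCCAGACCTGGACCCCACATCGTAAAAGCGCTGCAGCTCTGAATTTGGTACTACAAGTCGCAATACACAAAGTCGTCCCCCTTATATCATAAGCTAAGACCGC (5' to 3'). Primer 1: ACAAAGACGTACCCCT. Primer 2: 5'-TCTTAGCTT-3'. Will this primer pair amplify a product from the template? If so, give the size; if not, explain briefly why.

Primer 1 (ACAAAGACGTACCCCT) does not match the top strand, and its reverse complement AGGGGTACGTCTTTGT does not match either.
With no annealing site for primer 1, no amplification occurs.

No product — primer 1 has no binding site in the template.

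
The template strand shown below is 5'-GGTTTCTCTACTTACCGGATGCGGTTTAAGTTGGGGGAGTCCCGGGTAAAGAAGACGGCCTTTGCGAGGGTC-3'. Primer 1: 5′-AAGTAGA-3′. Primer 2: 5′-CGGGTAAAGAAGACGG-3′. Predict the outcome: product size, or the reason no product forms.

No product — the primers' 3' ends point away from each other.

Primer 1 (AAGTAGA) has reverse complement TCTACTT, which matches the top strand at positions 7–13; primer 1 anneals to the top strand there with its 3' end pointing upstream toward position 7.
Primer 2 (CGGGTAAAGAAGACGG) matches the top strand directly at positions 43–58; it anneals to the bottom strand with its 3' end pointing downstream toward position 58.
The 3' ends diverge (primer 1 extends toward position 1, primer 2 toward position 72), so the primers never converge on a shared product.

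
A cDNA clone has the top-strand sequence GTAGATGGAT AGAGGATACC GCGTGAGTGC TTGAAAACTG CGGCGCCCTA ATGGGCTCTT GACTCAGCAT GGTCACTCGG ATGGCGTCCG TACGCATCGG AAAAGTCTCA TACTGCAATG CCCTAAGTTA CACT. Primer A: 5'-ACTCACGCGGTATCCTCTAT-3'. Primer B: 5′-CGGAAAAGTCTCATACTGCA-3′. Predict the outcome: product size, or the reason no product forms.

Primer A (ACTCACGCGGTATCCTCTAT) has reverse complement ATAGAGGATACCGCGTGAGT, which matches the top strand at positions 9–28; primer A anneals to the top strand there with its 3' end pointing upstream toward position 9.
Primer B (CGGAAAAGTCTCATACTGCA) matches the top strand directly at positions 98–117; it anneals to the bottom strand with its 3' end pointing downstream toward position 117.
The 3' ends diverge (primer A extends toward position 1, primer B toward position 134), so the primers never converge on a shared product.

No product — the primers' 3' ends point away from each other.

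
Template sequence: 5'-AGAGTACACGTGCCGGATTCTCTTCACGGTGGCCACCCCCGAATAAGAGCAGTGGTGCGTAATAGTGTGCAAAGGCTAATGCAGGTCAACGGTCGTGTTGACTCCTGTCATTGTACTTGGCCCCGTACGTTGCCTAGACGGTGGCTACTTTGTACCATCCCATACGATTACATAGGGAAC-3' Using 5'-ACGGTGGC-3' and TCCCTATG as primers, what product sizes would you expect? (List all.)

153 bp, 41 bp

The forward primer ACGGTGGC matches the top strand at positions 26–33, 138–145.
The reverse primer's reverse complement is CATAGGGA, matching at positions 171–178.
Each forward site pairs with the reverse site to give a product ending at position 178: sizes 153, 41 bp.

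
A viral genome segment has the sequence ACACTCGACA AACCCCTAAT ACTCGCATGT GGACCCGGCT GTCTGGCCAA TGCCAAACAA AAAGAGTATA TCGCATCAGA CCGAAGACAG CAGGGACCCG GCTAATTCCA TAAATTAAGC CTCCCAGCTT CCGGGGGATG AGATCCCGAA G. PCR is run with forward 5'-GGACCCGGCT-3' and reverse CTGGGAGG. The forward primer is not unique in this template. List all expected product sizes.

97 bp, 34 bp

The forward primer GGACCCGGCT matches the top strand at positions 31–40, 94–103.
The reverse primer's reverse complement is CCTCCCAG, matching at positions 120–127.
Each forward site pairs with the reverse site to give a product ending at position 127: sizes 97, 34 bp.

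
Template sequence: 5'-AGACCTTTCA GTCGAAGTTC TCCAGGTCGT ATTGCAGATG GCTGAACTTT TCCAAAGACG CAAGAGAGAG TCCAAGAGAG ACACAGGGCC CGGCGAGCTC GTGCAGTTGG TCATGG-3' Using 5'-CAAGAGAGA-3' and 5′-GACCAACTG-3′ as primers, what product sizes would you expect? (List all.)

The forward primer CAAGAGAGA matches the top strand at positions 61–69, 73–81.
The reverse primer's reverse complement is CAGTTGGTC, matching at positions 104–112.
Each forward site pairs with the reverse site to give a product ending at position 112: sizes 52, 40 bp.

52 bp, 40 bp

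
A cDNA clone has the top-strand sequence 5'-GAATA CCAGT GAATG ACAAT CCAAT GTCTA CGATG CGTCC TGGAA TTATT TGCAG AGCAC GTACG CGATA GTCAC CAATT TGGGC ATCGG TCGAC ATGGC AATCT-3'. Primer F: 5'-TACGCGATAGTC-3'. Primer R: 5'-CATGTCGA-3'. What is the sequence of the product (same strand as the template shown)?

5'-TACGCGATAGTCACCAATTTGGGCATCGGTCGACATG-3'

The forward primer matches the template at positions 62–73.
The reverse primer's reverse complement is TCGACATG, which matches the template at positions 91–98.
The product is the template from position 62 through 98 (37 bp).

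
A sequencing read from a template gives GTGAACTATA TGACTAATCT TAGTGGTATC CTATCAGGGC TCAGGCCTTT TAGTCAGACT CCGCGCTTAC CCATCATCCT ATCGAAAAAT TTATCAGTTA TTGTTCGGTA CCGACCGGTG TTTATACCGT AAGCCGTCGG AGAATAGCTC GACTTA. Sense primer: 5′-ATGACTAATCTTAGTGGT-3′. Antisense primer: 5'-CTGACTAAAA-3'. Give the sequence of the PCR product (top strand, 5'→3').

5'-ATGACTAATCTTAGTGGTATCCTATCAGGGCTCAGGCCTTTTAGTCAG-3'

Forward primer ATGACTAATCTTAGTGGT is found on the top strand at positions 10–27.
The reverse primer's reverse complement is TTTTAGTCAG, which matches the template at positions 48–57.
The product is the template from position 10 through 57 (48 bp).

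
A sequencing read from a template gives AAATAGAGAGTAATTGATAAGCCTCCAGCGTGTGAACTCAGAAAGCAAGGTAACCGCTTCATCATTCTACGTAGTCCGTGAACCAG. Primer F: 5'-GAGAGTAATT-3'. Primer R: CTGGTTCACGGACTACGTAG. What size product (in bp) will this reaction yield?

81 bp

Scanning the template, GAGAGTAATT occurs at positions 6–15; this primer anneals to the bottom strand there with its 3' end pointing downstream.
Taking the reverse complement of CTGGTTCACGGACTACGTAG gives CTACGTAGTCCGTGAACCAG, found at positions 67–86 on the template; the primer anneals here to the top strand with its 3' end pointing upstream.
Amplicon spans positions 6–86: 81 bp.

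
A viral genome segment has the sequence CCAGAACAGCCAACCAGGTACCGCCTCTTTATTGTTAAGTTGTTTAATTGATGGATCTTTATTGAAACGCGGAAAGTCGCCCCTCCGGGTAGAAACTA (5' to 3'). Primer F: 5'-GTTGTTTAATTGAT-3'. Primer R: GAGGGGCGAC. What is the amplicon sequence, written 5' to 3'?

5'-GTTGTTTAATTGATGGATCTTTATTGAAACGCGGAAAGTCGCCCCTC-3'

Scanning the template, GTTGTTTAATTGAT occurs at positions 39–52; this primer anneals to the bottom strand there with its 3' end pointing downstream.
Taking the reverse complement of GAGGGGCGAC gives GTCGCCCCTC, found at positions 76–85 on the template; the primer anneals here to the top strand with its 3' end pointing upstream.
The product is the template from position 39 through 85 (47 bp).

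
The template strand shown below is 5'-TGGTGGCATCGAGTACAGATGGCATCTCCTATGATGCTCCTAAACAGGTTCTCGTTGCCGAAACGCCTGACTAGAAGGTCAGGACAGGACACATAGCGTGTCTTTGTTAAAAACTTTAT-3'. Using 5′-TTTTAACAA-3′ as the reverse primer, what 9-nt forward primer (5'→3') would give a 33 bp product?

The reverse primer's reverse complement TTGTTAAAA matches the template at positions 104–112, so the product ends at position 112.
A 33 bp product then starts at position 112 − 33 + 1 = 80.
The forward primer is identical to the top strand there: CAGGACAGG.

5'-CAGGACAGG-3'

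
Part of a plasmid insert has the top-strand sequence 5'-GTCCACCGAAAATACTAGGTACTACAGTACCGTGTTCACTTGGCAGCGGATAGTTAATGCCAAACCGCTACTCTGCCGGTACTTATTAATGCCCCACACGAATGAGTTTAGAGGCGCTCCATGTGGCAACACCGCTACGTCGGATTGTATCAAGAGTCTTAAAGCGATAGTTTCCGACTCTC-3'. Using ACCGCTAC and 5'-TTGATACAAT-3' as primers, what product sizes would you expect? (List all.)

The forward primer ACCGCTAC matches the top strand at positions 64–71, 131–138.
The reverse primer's reverse complement is ATTGTATCAA, matching at positions 144–153.
Each forward site pairs with the reverse site to give a product ending at position 153: sizes 90, 23 bp.

90 bp, 23 bp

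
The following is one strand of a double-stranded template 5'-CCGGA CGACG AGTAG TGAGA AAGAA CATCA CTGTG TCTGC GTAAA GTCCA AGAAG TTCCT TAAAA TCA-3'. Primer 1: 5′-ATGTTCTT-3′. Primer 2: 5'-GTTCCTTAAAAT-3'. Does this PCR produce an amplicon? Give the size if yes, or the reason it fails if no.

Primer 1 (ATGTTCTT) has reverse complement AAGAACAT, which matches the top strand at positions 21–28; primer 1 anneals to the top strand there with its 3' end pointing upstream toward position 21.
Primer 2 (GTTCCTTAAAAT) matches the top strand directly at positions 55–66; it anneals to the bottom strand with its 3' end pointing downstream toward position 66.
The 3' ends diverge (primer 1 extends toward position 1, primer 2 toward position 68), so the primers never converge on a shared product.

No product — the primers' 3' ends point away from each other.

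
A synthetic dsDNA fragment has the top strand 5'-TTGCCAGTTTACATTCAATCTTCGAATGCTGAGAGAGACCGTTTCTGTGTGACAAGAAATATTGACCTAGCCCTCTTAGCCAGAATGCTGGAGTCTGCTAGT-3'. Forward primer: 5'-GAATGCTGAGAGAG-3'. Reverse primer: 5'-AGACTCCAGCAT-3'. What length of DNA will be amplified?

Forward primer GAATGCTGAGAGAG is found on the top strand at positions 24–37.
Reverse complement of the reverse primer: ATGCTGGAGTCT. This occurs on the top strand at positions 85–96.
The product runs from position 24 to position 96, so its length is 96 − 24 + 1 = 73 bp.

73 bp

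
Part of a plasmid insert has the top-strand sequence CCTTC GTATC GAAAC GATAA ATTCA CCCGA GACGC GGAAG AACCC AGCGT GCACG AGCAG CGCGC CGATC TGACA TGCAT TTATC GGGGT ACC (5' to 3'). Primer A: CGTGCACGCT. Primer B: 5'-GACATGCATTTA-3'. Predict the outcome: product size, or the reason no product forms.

No product — the primers' 3' ends point away from each other.

Primer A (CGTGCACGCT) has reverse complement AGCGTGCACG, which matches the top strand at positions 46–55; primer A anneals to the top strand there with its 3' end pointing upstream toward position 46.
Primer B (GACATGCATTTA) matches the top strand directly at positions 72–83; it anneals to the bottom strand with its 3' end pointing downstream toward position 83.
The 3' ends diverge (primer A extends toward position 1, primer B toward position 93), so the primers never converge on a shared product.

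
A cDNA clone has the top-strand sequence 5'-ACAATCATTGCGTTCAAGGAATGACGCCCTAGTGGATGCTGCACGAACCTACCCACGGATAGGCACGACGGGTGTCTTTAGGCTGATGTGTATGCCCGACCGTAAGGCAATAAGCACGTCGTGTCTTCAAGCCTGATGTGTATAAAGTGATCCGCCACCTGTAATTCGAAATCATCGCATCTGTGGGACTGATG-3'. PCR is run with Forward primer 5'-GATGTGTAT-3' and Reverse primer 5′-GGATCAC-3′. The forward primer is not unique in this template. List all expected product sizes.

69 bp, 19 bp

The forward primer GATGTGTAT matches the top strand at positions 85–93, 135–143.
The reverse primer's reverse complement is GTGATCC, matching at positions 147–153.
Each forward site pairs with the reverse site to give a product ending at position 153: sizes 69, 19 bp.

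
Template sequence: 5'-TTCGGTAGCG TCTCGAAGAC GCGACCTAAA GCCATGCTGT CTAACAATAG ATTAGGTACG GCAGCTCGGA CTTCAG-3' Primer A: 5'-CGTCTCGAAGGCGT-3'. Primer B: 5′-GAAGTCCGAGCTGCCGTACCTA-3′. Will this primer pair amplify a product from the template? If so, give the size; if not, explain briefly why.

Primer A (CGTCTCGAAGGCGT) does not match the top strand, and its reverse complement ACGCCTTCGAGACG does not match either.
With no annealing site for primer A, no amplification occurs.

No product — primer A has no binding site in the template.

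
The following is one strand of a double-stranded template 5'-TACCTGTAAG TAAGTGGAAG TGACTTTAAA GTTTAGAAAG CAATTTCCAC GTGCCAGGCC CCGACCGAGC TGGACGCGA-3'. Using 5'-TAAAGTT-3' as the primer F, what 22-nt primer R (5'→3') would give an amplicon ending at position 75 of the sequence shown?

5'-GTCCAGCTCGGTCGGGGCCTGG-3'

The forward primer binds at positions 27–33; the product's 3' end on the top strand is position 75.
The reverse primer anneals to the top strand over positions 54–75, i.e. to CCAGGCCCCGACCGAGCTGGAC.
Its sequence written 5'→3' is the reverse complement: GTCCAGCTCGGTCGGGGCCTGG.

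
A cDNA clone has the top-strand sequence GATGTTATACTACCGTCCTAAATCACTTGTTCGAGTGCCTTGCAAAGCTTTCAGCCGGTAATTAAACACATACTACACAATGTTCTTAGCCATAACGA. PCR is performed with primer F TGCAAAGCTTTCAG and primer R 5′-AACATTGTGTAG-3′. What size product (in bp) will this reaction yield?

44 bp

Scanning the template, TGCAAAGCTTTCAG occurs at positions 41–54; this primer anneals to the bottom strand there with its 3' end pointing downstream.
Taking the reverse complement of AACATTGTGTAG gives CTACACAATGTT, found at positions 73–84 on the template; the primer anneals here to the top strand with its 3' end pointing upstream.
Amplicon spans positions 41–84: 44 bp.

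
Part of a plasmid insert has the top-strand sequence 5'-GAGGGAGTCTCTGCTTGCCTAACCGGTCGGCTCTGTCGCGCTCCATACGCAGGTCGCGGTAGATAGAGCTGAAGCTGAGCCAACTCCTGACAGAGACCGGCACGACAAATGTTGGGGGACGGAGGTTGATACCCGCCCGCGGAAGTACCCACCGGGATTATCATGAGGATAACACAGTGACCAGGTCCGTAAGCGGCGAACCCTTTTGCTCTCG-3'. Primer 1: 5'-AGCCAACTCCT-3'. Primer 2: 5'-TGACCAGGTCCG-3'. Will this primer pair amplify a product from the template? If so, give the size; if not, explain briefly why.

Primer 1 (AGCCAACTCCT) matches the top strand at positions 78–88 (3' end points downstream).
Primer 2 (TGACCAGGTCCG) also matches the top strand directly, at positions 178–189 — its reverse complement CGGACCTGGTCA is not present.
Both primers anneal to the bottom strand with 3' ends pointing the same way, so neither can prime synthesis back toward the other.

No product — both primers anneal to the same strand and extend in the same direction.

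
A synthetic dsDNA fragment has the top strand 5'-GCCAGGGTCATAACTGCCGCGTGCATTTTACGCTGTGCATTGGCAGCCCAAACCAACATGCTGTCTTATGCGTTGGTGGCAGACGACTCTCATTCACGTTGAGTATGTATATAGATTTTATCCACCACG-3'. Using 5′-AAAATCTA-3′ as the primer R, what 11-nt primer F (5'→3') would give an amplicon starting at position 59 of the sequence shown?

The reverse primer's reverse complement TAGATTTT matches the template at positions 112–119; the product starts at position 59.
The forward primer is identical to the top strand over positions 59–69: TGCTGTCTTAT.

5'-TGCTGTCTTAT-3'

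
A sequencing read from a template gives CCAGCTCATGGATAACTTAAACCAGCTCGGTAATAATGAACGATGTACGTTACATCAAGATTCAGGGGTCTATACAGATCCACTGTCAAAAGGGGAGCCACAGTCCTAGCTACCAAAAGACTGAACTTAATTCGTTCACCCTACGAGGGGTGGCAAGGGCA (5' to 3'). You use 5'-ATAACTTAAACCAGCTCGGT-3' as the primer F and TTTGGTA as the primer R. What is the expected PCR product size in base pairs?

106 bp

The forward primer matches the template at positions 12–31.
The reverse primer's reverse complement is TACCAAA, which matches the template at positions 111–117.
The product runs from position 12 to position 117, so its length is 117 − 12 + 1 = 106 bp.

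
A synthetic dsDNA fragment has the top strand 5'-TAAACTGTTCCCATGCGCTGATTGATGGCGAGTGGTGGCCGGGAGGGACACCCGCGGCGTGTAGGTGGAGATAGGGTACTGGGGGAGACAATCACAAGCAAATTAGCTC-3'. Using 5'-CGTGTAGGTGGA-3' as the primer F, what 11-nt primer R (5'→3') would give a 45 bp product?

5'-TTTGCTTGTGA-3'

The forward primer binds at positions 58–69, so a 45 bp product ends at position 58 + 45 − 1 = 102.
The reverse primer anneals to the top strand over positions 92–102, i.e. to TCACAAGCAAA.
Its sequence written 5'→3' is the reverse complement: TTTGCTTGTGA.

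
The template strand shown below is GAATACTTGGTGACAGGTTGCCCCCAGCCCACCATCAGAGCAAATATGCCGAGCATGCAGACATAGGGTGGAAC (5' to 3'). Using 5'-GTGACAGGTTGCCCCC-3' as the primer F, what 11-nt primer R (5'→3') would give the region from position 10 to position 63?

The product's 3' end on the top strand is position 63.
The reverse primer anneals to the top strand over positions 53–63, i.e. to GCATGCAGACA.
Its sequence written 5'→3' is the reverse complement: TGTCTGCATGC.

5'-TGTCTGCATGC-3'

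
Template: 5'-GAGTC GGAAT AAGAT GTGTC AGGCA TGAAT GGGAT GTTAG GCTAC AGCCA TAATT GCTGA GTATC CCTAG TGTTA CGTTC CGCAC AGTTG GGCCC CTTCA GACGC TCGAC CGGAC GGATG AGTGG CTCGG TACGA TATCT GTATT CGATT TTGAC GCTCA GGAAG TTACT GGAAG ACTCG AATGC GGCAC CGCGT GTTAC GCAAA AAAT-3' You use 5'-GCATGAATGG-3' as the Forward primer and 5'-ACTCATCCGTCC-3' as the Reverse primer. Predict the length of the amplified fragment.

101 bp

Scanning the template, GCATGAATGG occurs at positions 23–32; this primer anneals to the bottom strand there with its 3' end pointing downstream.
Reverse complement of the reverse primer: GGACGGATGAGT. This occurs on the top strand at positions 112–123.
Product length = (reverse-primer end) − (forward-primer start) + 1 = 123 − 23 + 1 = 101 bp.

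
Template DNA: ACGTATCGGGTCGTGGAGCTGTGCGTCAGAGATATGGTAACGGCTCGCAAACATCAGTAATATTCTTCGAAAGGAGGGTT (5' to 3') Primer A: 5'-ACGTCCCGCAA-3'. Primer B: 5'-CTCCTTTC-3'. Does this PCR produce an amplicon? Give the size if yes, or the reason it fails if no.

Primer A (ACGTCCCGCAA) does not match the top strand, and its reverse complement TTGCGGGACGT does not match either.
With no annealing site for primer A, no amplification occurs.

No product — primer A has no binding site in the template.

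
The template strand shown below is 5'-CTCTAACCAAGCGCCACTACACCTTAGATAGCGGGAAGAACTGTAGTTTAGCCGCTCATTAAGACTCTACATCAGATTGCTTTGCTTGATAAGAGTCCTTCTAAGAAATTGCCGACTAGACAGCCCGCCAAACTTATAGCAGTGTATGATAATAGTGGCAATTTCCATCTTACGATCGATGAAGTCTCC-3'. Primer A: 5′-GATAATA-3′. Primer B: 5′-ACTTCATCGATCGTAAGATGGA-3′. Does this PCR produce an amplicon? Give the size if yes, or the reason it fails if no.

Primer A (GATAATA) matches the top strand at positions 148–154; it acts as a forward primer.
Primer B's reverse complement is TCCATCTTACGATCGATGAAGT, matching the top strand at positions 164–185; it acts as a reverse primer.
The 3' ends face each other across positions 148–185, giving a 38 bp product.

Yes — a 38 bp product.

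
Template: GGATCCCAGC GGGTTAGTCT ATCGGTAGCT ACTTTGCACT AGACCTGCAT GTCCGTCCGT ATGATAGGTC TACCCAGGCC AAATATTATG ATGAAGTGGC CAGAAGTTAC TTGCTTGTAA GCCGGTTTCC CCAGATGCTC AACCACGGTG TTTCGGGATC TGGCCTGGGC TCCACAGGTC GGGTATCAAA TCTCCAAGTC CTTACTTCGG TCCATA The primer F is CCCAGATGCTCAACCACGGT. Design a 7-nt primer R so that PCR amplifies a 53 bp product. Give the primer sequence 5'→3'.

The forward primer binds at positions 130–149, so a 53 bp product ends at position 130 + 53 − 1 = 182.
The reverse primer anneals to the top strand over positions 176–182, i.e. to AGGTCGG.
Its sequence written 5'→3' is the reverse complement: CCGACCT.

5'-CCGACCT-3'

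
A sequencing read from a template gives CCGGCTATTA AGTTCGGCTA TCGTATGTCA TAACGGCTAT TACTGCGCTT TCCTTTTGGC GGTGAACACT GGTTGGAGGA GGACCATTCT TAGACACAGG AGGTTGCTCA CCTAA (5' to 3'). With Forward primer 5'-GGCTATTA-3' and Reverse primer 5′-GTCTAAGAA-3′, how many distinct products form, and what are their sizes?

Two products: 93 bp, 61 bp

The forward primer GGCTATTA matches the top strand at positions 3–10, 35–42.
The reverse primer's reverse complement is TTCTTAGAC, matching at positions 87–95.
Each forward site pairs with the reverse site to give a product ending at position 95: sizes 93, 61 bp.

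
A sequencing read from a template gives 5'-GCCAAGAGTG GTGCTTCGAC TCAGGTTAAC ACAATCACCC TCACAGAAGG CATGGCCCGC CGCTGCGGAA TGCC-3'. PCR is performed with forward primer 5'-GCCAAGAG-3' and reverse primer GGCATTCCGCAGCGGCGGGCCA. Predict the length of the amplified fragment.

Forward primer GCCAAGAG is found on the top strand at positions 1–8.
Reverse complement of the reverse primer: TGGCCCGCCGCTGCGGAATGCC. This occurs on the top strand at positions 53–74.
Product length = (reverse-primer end) − (forward-primer start) + 1 = 74 − 1 + 1 = 74 bp.

74 bp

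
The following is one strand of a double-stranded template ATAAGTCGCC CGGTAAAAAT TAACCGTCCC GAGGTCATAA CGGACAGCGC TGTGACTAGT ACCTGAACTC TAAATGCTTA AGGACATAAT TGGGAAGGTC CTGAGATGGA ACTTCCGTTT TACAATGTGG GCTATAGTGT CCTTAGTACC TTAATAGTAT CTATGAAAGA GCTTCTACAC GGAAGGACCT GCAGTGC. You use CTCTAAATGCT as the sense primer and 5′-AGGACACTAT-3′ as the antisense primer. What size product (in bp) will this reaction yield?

76 bp

The forward primer matches the template at positions 68–78.
Reverse complement of the reverse primer: ATAGTGTCCT. This occurs on the top strand at positions 134–143.
The product runs from position 68 to position 143, so its length is 143 − 68 + 1 = 76 bp.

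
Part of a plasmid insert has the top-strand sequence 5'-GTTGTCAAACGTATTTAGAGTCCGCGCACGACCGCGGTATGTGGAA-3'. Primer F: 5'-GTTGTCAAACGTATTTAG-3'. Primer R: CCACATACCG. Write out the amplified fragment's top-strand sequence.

The forward primer matches the template at positions 1–18.
Taking the reverse complement of CCACATACCG gives CGGTATGTGG, found at positions 35–44 on the template; the primer anneals here to the top strand with its 3' end pointing upstream.
The product is the template from position 1 through 44 (44 bp).

5'-GTTGTCAAACGTATTTAGAGTCCGCGCACGACCGCGGTATGTGG-3'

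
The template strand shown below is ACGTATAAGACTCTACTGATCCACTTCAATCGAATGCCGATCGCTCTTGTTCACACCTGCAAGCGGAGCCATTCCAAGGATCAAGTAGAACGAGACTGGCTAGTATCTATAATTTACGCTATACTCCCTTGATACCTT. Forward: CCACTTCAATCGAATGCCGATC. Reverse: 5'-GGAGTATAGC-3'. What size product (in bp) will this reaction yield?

Forward primer CCACTTCAATCGAATGCCGATC is found on the top strand at positions 21–42.
Taking the reverse complement of GGAGTATAGC gives GCTATACTCC, found at positions 118–127 on the template; the primer anneals here to the top strand with its 3' end pointing upstream.
Product length = (reverse-primer end) − (forward-primer start) + 1 = 127 − 21 + 1 = 107 bp.

107 bp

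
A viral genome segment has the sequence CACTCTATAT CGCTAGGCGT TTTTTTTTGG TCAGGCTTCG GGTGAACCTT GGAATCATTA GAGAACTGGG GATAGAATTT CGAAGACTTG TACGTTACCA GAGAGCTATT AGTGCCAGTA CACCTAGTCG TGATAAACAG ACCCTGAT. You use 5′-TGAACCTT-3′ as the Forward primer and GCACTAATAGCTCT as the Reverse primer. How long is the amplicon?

The forward primer matches the template at positions 43–50.
Taking the reverse complement of GCACTAATAGCTCT gives AGAGCTATTAGTGC, found at positions 102–115 on the template; the primer anneals here to the top strand with its 3' end pointing upstream.
The product runs from position 43 to position 115, so its length is 115 − 43 + 1 = 73 bp.

73 bp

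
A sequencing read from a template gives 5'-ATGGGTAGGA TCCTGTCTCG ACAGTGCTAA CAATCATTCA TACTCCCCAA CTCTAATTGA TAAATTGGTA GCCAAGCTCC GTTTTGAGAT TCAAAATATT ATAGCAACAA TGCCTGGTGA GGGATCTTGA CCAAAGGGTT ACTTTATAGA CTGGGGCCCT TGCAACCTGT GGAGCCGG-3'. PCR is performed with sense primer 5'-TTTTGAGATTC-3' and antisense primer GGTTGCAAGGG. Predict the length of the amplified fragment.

Scanning the template, TTTTGAGATTC occurs at positions 82–92; this primer anneals to the bottom strand there with its 3' end pointing downstream.
Reverse complement of the reverse primer: CCCTTGCAACC. This occurs on the top strand at positions 157–167.
Amplicon spans positions 82–167: 86 bp.

86 bp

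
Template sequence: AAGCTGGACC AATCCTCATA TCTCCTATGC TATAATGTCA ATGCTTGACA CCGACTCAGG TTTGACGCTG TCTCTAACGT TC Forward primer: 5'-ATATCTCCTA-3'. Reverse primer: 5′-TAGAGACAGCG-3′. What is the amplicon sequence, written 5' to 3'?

Scanning the template, ATATCTCCTA occurs at positions 18–27; this primer anneals to the bottom strand there with its 3' end pointing downstream.
The reverse primer's reverse complement is CGCTGTCTCTA, which matches the template at positions 66–76.
The product is the template from position 18 through 76 (59 bp).

5'-ATATCTCCTATGCTATAATGTCAATGCTTGACACCGACTCAGGTTTGACGCTGTCTCTA-3'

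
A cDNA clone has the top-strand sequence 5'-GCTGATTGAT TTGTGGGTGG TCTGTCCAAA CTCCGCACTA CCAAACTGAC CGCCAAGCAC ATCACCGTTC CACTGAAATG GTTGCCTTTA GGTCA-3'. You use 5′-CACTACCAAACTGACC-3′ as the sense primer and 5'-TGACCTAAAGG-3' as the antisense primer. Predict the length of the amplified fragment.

60 bp

Scanning the template, CACTACCAAACTGACC occurs at positions 36–51; this primer anneals to the bottom strand there with its 3' end pointing downstream.
Reverse complement of the reverse primer: CCTTTAGGTCA. This occurs on the top strand at positions 85–95.
The product runs from position 36 to position 95, so its length is 95 − 36 + 1 = 60 bp.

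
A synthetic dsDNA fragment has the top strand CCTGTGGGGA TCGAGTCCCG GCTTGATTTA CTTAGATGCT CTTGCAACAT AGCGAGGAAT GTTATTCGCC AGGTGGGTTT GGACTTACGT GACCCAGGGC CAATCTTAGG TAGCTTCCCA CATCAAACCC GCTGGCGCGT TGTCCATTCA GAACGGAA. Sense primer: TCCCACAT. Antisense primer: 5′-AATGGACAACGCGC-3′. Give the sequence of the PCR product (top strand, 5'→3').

5'-TCCCACATCAAACCCGCTGGCGCGTTGTCCATT-3'

Forward primer TCCCACAT is found on the top strand at positions 116–123.
The reverse primer's reverse complement is GCGCGTTGTCCATT, which matches the template at positions 135–148.
The product is the template from position 116 through 148 (33 bp).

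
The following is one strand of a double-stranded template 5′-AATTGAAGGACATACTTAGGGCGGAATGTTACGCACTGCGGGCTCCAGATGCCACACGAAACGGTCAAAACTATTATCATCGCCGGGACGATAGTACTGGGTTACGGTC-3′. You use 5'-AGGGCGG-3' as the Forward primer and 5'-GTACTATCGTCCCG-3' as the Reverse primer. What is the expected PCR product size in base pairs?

80 bp

Forward primer AGGGCGG is found on the top strand at positions 18–24.
The reverse primer's reverse complement is CGGGACGATAGTAC, which matches the template at positions 84–97.
Amplicon spans positions 18–97: 80 bp.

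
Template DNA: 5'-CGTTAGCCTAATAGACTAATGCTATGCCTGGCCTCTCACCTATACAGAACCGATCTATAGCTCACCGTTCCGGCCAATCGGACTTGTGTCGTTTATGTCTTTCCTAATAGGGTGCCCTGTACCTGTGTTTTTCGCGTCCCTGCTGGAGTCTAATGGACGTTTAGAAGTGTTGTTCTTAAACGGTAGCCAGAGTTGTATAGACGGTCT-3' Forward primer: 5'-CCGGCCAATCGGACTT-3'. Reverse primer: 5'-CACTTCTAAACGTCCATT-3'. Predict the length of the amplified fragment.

Forward primer CCGGCCAATCGGACTT is found on the top strand at positions 70–85.
Taking the reverse complement of CACTTCTAAACGTCCATT gives AATGGACGTTTAGAAGTG, found at positions 152–169 on the template; the primer anneals here to the top strand with its 3' end pointing upstream.
The product runs from position 70 to position 169, so its length is 169 − 70 + 1 = 100 bp.

100 bp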